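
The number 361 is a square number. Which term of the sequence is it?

19

We need n² = 361, so n = √361 = 19.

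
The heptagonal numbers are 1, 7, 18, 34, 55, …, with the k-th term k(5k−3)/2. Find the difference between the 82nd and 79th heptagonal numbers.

82·(5·82 − 3)/2 = 16687 and 79·(5·79 − 3)/2 = 15484.
Difference: 16687 − 15484 = 1203.

1203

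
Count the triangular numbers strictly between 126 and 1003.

The n-th triangular number is n(n+1)/2.
Smallest index with value > 126: n = 16 (giving 136).
Largest index with value < 1003: n = 44 (giving 990).
Indices 16 through 44: 29 terms.

29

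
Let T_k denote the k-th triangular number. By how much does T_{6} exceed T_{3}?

6·7/2 = 21 and 3·4/2 = 6.
Difference: 21 − 6 = 15.

15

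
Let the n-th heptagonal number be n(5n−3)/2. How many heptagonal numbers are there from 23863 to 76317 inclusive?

The n-th heptagonal number is n(5n−3)/2.
Smallest index with value ≥ 23863: n = 98 (giving 23863).
Largest index with value ≤ 76317: n = 175 (giving 76300).
Indices 98 through 175: 78 terms.

78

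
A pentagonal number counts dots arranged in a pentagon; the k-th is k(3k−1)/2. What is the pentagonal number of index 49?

3577

The 49th pentagonal number is n(3n−1)/2 with n = 49.
49·(3·49 − 1)/2 = 49·146/2 = 49·73 = 3577.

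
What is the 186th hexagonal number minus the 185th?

741

Consecutive hexagonal numbers differ by 4n − 3: here 4·186 − 3 = 741.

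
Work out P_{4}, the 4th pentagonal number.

22

4·(3·4 − 1)/2 = 4·11/2 = 22.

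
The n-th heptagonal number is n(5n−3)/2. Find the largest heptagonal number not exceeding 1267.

1177

Solve n(5n−3)/2 ≤ 1267 for integer n.
n = 22 gives 1177 ≤ 1267, while n = 23 gives 1288 > 1267; so the answer is 1177.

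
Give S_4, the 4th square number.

16

The 4th square number is n² with n = 4.
4² = 16.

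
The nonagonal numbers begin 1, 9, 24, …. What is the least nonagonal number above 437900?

Solve n(7n−5)/2 > 437900 for integer n.
The largest n with value ≤ 437900 is 354 (since 437721 ≤ 437900 < 440200), so the first above is n = 355, value 440200.

440200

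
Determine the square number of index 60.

3600

60² = 3600.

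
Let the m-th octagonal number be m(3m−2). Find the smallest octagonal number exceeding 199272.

200725

Solve n(3n−2) > 199272 for integer n.
The largest n with value ≤ 199272 is 258 (since 199176 ≤ 199272 < 200725), so the first above is n = 259, value 200725.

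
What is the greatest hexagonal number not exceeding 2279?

2278

Solve n(2n−1) ≤ 2279 for integer n.
n = 34 gives 2278 ≤ 2279, while n = 35 gives 2415 > 2279; so the answer is 2278.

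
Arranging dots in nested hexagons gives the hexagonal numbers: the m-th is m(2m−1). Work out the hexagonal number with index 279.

279·(2·279 − 1) = 279·557 = 155403.

155403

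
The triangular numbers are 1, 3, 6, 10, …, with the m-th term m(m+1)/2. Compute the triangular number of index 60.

The 60th triangular number is n(n+1)/2 with n = 60.
60·61/2 = 3660/2 = 1830.

1830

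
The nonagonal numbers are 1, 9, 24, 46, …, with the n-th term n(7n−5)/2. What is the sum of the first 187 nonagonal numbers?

Σ i(7i−5)/2 = (7Σi² − 5Σi) / 2 over i = 1..187.
Σi = 17578 and Σi² = 2197250.
(7·2197250 − 5·17578) / 2 = 15292860/2 = 7646430.

7646430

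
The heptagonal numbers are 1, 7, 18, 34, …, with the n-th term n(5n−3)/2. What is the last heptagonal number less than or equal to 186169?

185913

Solve n(5n−3)/2 ≤ 186169 for integer n.
n = 273 gives 185913 ≤ 186169, while n = 274 gives 187279 > 186169; so the answer is 185913.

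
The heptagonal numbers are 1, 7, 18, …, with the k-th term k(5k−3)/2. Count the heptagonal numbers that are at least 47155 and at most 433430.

The n-th heptagonal number is n(5n−3)/2.
Smallest index with value ≥ 47155: n = 138 (giving 47403).
Largest index with value ≤ 433430: n = 416 (giving 432016).
Indices 138 through 416: 279 terms.

279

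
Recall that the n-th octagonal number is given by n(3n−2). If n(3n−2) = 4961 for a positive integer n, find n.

Set n(3n−2) = 4961, giving 3n² − 2n − 4961 = 0.
The discriminant is 4 + 12·4961 = 59536, and √59536 = 244.
So n = (2 + 244) / 6 = 246/6 = 41.
Check: 41·(3·41 − 2) = 4961. ✓

41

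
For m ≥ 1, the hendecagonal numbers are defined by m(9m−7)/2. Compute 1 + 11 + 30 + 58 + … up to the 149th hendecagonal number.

4972875

Σ i(9i−7)/2 = (9Σi² − 7Σi) / 2 over i = 1..149.
Σi = 11175 and Σi² = 1113775.
(9·1113775 − 7·11175) / 2 = 9945750/2 = 4972875.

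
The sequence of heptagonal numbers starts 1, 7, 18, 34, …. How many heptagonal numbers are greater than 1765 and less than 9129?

34

The n-th heptagonal number is n(5n−3)/2.
Smallest index with value > 1765: n = 27 (giving 1782).
Largest index with value < 9129: n = 60 (giving 8910).
Indices 27 through 60: 34 terms.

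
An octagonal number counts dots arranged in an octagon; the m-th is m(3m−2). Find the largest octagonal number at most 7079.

Solve n(3n−2) ≤ 7079 for integer n.
n = 48 gives 6816 ≤ 7079, while n = 49 gives 7105 > 7079; so the answer is 6816.

6816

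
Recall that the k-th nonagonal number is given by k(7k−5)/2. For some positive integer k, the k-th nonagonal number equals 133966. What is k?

196

Set n(7n−5)/2 = 133966, giving 7n² − 5n − 267932 = 0.
The discriminant is 25 + 56·133966 = 7502121, and √7502121 = 2739.
So n = (5 + 2739) / 14 = 2744/14 = 196.
Check: 196·(7·196 − 5)/2 = 133966. ✓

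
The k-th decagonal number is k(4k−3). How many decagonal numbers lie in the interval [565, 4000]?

20

The n-th decagonal number is n(4n−3).
Smallest index with value ≥ 565: n = 13 (giving 637).
Largest index with value ≤ 4000: n = 32 (giving 4000).
Indices 13 through 32: 20 terms.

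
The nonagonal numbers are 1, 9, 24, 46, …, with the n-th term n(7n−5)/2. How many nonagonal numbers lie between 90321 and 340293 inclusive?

152

The n-th nonagonal number is n(7n−5)/2.
Smallest index with value ≥ 90321: n = 161 (giving 90321).
Largest index with value ≤ 340293: n = 312 (giving 339924).
Indices 161 through 312: 152 terms.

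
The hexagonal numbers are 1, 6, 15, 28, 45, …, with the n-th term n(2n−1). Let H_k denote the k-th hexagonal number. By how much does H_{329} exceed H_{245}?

96348

329·(2·329 − 1) = 216153 and 245·(2·245 − 1) = 119805.
Difference: 216153 − 119805 = 96348.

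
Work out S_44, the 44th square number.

1936

44² = 1936.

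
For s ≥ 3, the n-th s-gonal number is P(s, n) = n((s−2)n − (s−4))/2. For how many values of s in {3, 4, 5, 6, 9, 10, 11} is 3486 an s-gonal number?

2

s = 3: P(3, 83) = 3486. ✓
s = 4: P(4, 59) = 3481 and P(4, 60) = 3600; 3486 is not s-gonal.
s = 5: P(5, 48) = 3432 and P(5, 49) = 3577; 3486 is not s-gonal.
s = 6: P(6, 42) = 3486. ✓
s = 9: P(9, 31) = 3286 and P(9, 32) = 3504; 3486 is not s-gonal.
s = 10: P(10, 29) = 3277 and P(10, 30) = 3510; 3486 is not s-gonal.
s = 11: P(11, 28) = 3430 and P(11, 29) = 3683; 3486 is not s-gonal.
Hits: s ∈ {3, 6} → 2.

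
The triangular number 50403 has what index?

Set n(n+1)/2 = 50403, giving n² + n − 100806 = 0.
The discriminant is 1 + 8·50403 = 403225, and √403225 = 635.
So n = (-1 + 635) / 2 = 634/2 = 317.

317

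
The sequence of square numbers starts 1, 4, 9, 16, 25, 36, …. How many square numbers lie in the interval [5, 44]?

4

The n-th square number is n².
Smallest index with value ≥ 5: n = 3 (giving 9).
Largest index with value ≤ 44: n = 6 (giving 36).
Indices 3 through 6: 4 terms.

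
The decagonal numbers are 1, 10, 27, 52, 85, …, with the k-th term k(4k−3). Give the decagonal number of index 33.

The 33rd decagonal number is n(4n−3) with n = 33.
33·(4·33 − 3) = 33·129 = 4257.

4257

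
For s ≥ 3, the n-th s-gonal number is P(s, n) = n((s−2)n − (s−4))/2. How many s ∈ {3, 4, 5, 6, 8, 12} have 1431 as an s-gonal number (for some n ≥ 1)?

2

s = 3: P(3, 53) = 1431. ✓
s = 4: P(4, 37) = 1369 and P(4, 38) = 1444; 1431 is not s-gonal.
s = 5: P(5, 31) = 1426 and P(5, 32) = 1520; 1431 is not s-gonal.
s = 6: P(6, 27) = 1431. ✓
s = 8: P(8, 22) = 1408 and P(8, 23) = 1541; 1431 is not s-gonal.
s = 12: P(12, 17) = 1377 and P(12, 18) = 1548; 1431 is not s-gonal.
Hits: s ∈ {3, 6} → 2.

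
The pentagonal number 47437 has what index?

Set n(3n−1)/2 = 47437, giving 3n² − n − 94874 = 0.
The discriminant is 1 + 24·47437 = 1138489, and √1138489 = 1067.
So n = (1 + 1067) / 6 = 1068/6 = 178.

178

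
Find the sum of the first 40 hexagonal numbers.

Σ i(2i−1) = 2Σi² − Σi over i = 1..40.
Σi = 820 and Σi² = 22140.
2·22140 − 1·820 = 43460.

43460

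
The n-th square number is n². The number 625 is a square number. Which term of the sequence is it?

25

We need n² = 625, so n = √625 = 25.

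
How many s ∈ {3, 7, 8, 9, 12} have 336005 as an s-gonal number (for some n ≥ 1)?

s = 3: P(3, 819) = 335790 and P(3, 820) = 336610; 336005 is not s-gonal.
s = 7: P(7, 366) = 334341 and P(7, 367) = 336172; 336005 is not s-gonal.
s = 8: P(8, 335) = 336005. ✓
s = 9: P(9, 310) = 335575 and P(9, 311) = 337746; 336005 is not s-gonal.
s = 12: P(12, 259) = 334369 and P(12, 260) = 336960; 336005 is not s-gonal.
Hits: s ∈ {8} → 1.

1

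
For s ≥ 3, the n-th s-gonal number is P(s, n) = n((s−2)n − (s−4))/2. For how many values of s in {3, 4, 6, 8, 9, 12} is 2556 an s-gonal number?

s = 3: P(3, 71) = 2556. ✓
s = 4: P(4, 50) = 2500 and P(4, 51) = 2601; 2556 is not s-gonal.
s = 6: P(6, 36) = 2556. ✓
s = 8: P(8, 29) = 2465 and P(8, 30) = 2640; 2556 is not s-gonal.
s = 9: P(9, 27) = 2484 and P(9, 28) = 2674; 2556 is not s-gonal.
s = 12: P(12, 23) = 2553 and P(12, 24) = 2784; 2556 is not s-gonal.
Hits: s ∈ {3, 6} → 2.

2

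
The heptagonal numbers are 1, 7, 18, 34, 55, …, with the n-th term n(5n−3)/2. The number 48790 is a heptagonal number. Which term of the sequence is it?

140

Set n(5n−3)/2 = 48790, giving 5n² − 3n − 97580 = 0.
The discriminant is 9 + 40·48790 = 1951609, and √1951609 = 1397.
So n = (3 + 1397) / 10 = 1400/10 = 140.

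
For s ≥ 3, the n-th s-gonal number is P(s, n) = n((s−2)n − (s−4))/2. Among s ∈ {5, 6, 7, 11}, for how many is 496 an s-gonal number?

s = 5: P(5, 18) = 477 and P(5, 19) = 532; 496 is not s-gonal.
s = 6: P(6, 16) = 496. ✓
s = 7: P(7, 14) = 469 and P(7, 15) = 540; 496 is not s-gonal.
s = 11: P(11, 10) = 415 and P(11, 11) = 506; 496 is not s-gonal.
Hits: s ∈ {6} → 1.

1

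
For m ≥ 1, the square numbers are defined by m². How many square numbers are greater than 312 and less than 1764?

The n-th square number is n².
Smallest index with value > 312: n = 18 (giving 324).
Largest index with value < 1764: n = 41 (giving 1681).
Indices 18 through 41: 24 terms.

24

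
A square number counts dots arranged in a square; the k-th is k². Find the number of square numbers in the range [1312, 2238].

11

The n-th square number is n².
Smallest index with value ≥ 1312: n = 37 (giving 1369).
Largest index with value ≤ 2238: n = 47 (giving 2209).
Indices 37 through 47: 11 terms.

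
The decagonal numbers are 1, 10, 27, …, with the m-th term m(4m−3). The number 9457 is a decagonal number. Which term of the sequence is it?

49

Set n(4n−3) = 9457, giving 4n² − 3n − 9457 = 0.
The discriminant is 9 + 16·9457 = 151321, and √151321 = 389.
So n = (3 + 389) / 8 = 392/8 = 49.
Check: 49·(4·49 − 3) = 9457. ✓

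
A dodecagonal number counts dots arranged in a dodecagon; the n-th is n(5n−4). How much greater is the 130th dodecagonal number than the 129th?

1291

Consecutive dodecagonal numbers differ by 10n − 9: here 10·130 − 9 = 1291.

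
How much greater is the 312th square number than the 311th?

n² − (n−1)² = 2n − 1, so 312² − 311² = 2·312 − 1 = 623.

623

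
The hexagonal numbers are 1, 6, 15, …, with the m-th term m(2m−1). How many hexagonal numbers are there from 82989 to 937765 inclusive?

The n-th hexagonal number is n(2n−1).
Smallest index with value ≥ 82989: n = 204 (giving 83028).
Largest index with value ≤ 937765: n = 685 (giving 937765).
Indices 204 through 685: 482 terms.

482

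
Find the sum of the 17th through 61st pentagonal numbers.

Σ i(3i−1)/2 = (3Σi² − Σi) / 2 over i = 17..61.
Σi = 1891 − 136 = 1755 and Σi² = 77531 − 1496 = 76035.
(3·76035 − 1·1755) / 2 = 226350/2 = 113175.

113175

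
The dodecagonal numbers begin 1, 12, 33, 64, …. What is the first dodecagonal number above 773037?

Solve n(5n−4) > 773037 for integer n.
The largest n with value ≤ 773037 is 393 (since 770673 ≤ 773037 < 774604), so the first above is n = 394, value 774604.

774604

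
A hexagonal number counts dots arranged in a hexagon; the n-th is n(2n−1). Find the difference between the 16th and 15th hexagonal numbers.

Consecutive hexagonal numbers differ by 4n − 3: here 4·16 − 3 = 61.

61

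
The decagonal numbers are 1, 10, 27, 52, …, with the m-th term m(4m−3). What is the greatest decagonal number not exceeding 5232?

Solve n(4n−3) ≤ 5232 for integer n.
n = 36 gives 5076 ≤ 5232, while n = 37 gives 5365 > 5232; so the answer is 5076.

5076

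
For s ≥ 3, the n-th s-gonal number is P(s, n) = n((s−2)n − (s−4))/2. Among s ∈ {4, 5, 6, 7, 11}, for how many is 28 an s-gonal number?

1

s = 4: P(4, 5) = 25 and P(4, 6) = 36; 28 is not s-gonal.
s = 5: P(5, 4) = 22 and P(5, 5) = 35; 28 is not s-gonal.
s = 6: P(6, 4) = 28. ✓
s = 7: P(7, 3) = 18 and P(7, 4) = 34; 28 is not s-gonal.
s = 11: P(11, 2) = 11 and P(11, 3) = 30; 28 is not s-gonal.
Hits: s ∈ {6} → 1.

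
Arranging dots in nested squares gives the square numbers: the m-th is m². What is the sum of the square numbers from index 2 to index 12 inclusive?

649

Σ_{i=2}^{12} i² = 650 − 1 = 649.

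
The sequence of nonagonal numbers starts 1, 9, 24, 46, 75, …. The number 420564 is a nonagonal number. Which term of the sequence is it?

Set n(7n−5)/2 = 420564, giving 7n² − 5n − 841128 = 0.
The discriminant is 25 + 56·420564 = 23551609, and √23551609 = 4853.
So n = (5 + 4853) / 14 = 4858/14 = 347.

347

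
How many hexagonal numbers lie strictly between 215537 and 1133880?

425

The n-th hexagonal number is n(2n−1).
Smallest index with value > 215537: n = 329 (giving 216153).
Largest index with value < 1133880: n = 753 (giving 1133265).
Indices 329 through 753: 425 terms.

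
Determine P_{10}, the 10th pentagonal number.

145

The 10th pentagonal number is n(3n−1)/2 with n = 10.
10·(3·10 − 1)/2 = 10·29/2 = 145.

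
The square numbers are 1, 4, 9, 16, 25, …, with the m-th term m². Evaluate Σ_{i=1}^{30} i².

Σ_{i=1}^{30} i² = 30·31·61/6 = 9455.

9455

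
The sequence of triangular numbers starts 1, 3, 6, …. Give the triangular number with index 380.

The 380th triangular number is n(n+1)/2 with n = 380.
380·381/2 = 144780/2 = 72390.

72390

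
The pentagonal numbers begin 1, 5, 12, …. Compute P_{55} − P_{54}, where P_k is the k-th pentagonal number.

Consecutive pentagonal numbers differ by 3n − 2: here 3·55 − 2 = 163.

163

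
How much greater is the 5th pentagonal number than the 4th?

13

Consecutive pentagonal numbers differ by 3n − 2: here 3·5 − 2 = 13.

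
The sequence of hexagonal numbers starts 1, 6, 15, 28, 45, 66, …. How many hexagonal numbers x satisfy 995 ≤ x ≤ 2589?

14

The n-th hexagonal number is n(2n−1).
Smallest index with value ≥ 995: n = 23 (giving 1035).
Largest index with value ≤ 2589: n = 36 (giving 2556).
Indices 23 through 36: 14 terms.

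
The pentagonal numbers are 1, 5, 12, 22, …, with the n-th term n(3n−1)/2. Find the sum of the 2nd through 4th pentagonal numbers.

39

Σ i(3i−1)/2 = (3Σi² − Σi) / 2 over i = 2..4.
Σi = 10 − 1 = 9 and Σi² = 30 − 1 = 29.
(3·29 − 1·9) / 2 = 78/2 = 39.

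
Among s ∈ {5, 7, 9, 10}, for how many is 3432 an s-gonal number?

1

s = 5: P(5, 48) = 3432. ✓
s = 7: P(7, 37) = 3367 and P(7, 38) = 3553; 3432 is not s-gonal.
s = 9: P(9, 31) = 3286 and P(9, 32) = 3504; 3432 is not s-gonal.
s = 10: P(10, 29) = 3277 and P(10, 30) = 3510; 3432 is not s-gonal.
Hits: s ∈ {5} → 1.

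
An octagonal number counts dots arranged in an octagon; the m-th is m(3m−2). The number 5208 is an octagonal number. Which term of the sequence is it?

42

Set n(3n−2) = 5208, giving 3n² − 2n − 5208 = 0.
So n = (2 + 250) / 6 = 252/6 = 42.
Check: 42·(3·42 − 2) = 5208. ✓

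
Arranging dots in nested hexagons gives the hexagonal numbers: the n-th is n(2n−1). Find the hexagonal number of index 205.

83845

205·(2·205 − 1) = 205·409 = 83845.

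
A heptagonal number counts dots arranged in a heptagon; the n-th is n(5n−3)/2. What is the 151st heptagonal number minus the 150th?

751

Consecutive heptagonal numbers differ by 5n − 4: here 5·151 − 4 = 751.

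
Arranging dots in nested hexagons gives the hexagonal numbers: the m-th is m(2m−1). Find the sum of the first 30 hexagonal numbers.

18445

Σ i(2i−1) = 2Σi² − Σi over i = 1..30.
Σi = 465 and Σi² = 9455.
2·9455 − 1·465 = 18445.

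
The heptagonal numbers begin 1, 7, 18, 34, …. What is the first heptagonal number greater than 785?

874

Solve n(5n−3)/2 > 785 for integer n.
The largest n with value ≤ 785 is 18 (since 783 ≤ 785 < 874), so the first above is n = 19, value 874.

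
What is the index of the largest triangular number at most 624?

34

Solve n(n+1)/2 ≤ 624 for integer n.
n = 34 gives 595 ≤ 624, while n = 35 gives 630 > 624; so the answer is index 34.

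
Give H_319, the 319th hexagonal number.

The 319th hexagonal number is n(2n−1) with n = 319.
319·(2·319 − 1) = 319·637 = 203203.

203203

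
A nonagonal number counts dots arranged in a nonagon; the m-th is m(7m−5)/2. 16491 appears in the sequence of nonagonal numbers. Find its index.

Set n(7n−5)/2 = 16491, giving 7n² − 5n − 32982 = 0.
The discriminant is 25 + 56·16491 = 923521, and √923521 = 961.
So n = (5 + 961) / 14 = 966/14 = 69.

69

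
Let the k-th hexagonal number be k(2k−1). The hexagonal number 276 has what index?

12

Set n(2n−1) = 276, giving 2n² − n − 276 = 0.
The discriminant is 1 + 8·276 = 2209, and √2209 = 47.
So n = (1 + 47) / 4 = 48/4 = 12.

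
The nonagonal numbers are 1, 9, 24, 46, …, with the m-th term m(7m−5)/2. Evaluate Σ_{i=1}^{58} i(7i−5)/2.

Σ i(7i−5)/2 = (7Σi² − 5Σi) / 2 over i = 1..58.
Σi = 1711 and Σi² = 66729.
(7·66729 − 5·1711) / 2 = 458548/2 = 229274.

229274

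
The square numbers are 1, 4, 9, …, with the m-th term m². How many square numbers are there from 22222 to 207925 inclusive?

306

The n-th square number is n².
Smallest index with value ≥ 22222: n = 150 (giving 22500).
Largest index with value ≤ 207925: n = 455 (giving 207025).
Indices 150 through 455: 306 terms.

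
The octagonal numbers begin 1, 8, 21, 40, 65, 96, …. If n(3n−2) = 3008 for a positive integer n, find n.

Set n(3n−2) = 3008, giving 3n² − 2n − 3008 = 0.
The discriminant is 4 + 12·3008 = 36100, and √36100 = 190.
So n = (2 + 190) / 6 = 192/6 = 32.
Check: 32·(3·32 − 2) = 3008. ✓

32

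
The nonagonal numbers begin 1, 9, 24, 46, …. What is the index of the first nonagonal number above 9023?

Solve n(7n−5)/2 > 9023 for integer n.
The largest n with value ≤ 9023 is 51 (since 8976 ≤ 9023 < 9334), so the first above is n = 52, value 9334.

52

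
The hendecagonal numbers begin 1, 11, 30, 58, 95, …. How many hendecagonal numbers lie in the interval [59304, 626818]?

258

The n-th hendecagonal number is n(9n−7)/2.
Smallest index with value ≥ 59304: n = 116 (giving 60146).
Largest index with value ≤ 626818: n = 373 (giving 624775).
Indices 116 through 373: 258 terms.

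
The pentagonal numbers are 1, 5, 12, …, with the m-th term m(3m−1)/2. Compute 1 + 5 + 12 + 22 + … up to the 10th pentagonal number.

550

Σ i(3i−1)/2 = (3Σi² − Σi) / 2 over i = 1..10.
Σi = 55 and Σi² = 385.
(3·385 − 1·55) / 2 = 1100/2 = 550.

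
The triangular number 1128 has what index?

Set n(n+1)/2 = 1128, giving n² + n − 2256 = 0.
So n = (-1 + 95) / 2 = 94/2 = 47.

47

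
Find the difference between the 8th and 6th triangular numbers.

8·9/2 = 36 and 6·7/2 = 21.
Difference: 36 − 21 = 15.

15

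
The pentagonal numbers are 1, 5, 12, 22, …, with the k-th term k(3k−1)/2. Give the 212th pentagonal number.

The 212th pentagonal number is n(3n−1)/2 with n = 212.
212·(3·212 − 1)/2 = 212·635/2 = 67310.

67310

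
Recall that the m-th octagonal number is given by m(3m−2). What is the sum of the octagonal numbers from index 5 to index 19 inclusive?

6960

Σ i(3i−2) = 3Σi² − 2Σi over i = 5..19.
Σi = 190 − 10 = 180 and Σi² = 2470 − 30 = 2440.
3·2440 − 2·180 = 6960.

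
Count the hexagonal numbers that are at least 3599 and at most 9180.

The n-th hexagonal number is n(2n−1).
Smallest index with value ≥ 3599: n = 43 (giving 3655).
Largest index with value ≤ 9180: n = 68 (giving 9180).
Indices 43 through 68: 26 terms.

26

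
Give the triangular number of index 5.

15

The 5th triangular number is n(n+1)/2 with n = 5.
5·6/2 = 30/2 = 15.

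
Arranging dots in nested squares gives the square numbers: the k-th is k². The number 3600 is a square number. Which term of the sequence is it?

We need n² = 3600, so n = √3600 = 60.
Check: 60² = 3600. ✓

60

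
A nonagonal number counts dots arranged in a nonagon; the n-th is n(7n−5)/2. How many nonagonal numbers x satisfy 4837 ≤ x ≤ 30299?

The n-th nonagonal number is n(7n−5)/2.
Smallest index with value ≥ 4837: n = 38 (giving 4959).
Largest index with value ≤ 30299: n = 93 (giving 30039).
Indices 38 through 93: 56 terms.

56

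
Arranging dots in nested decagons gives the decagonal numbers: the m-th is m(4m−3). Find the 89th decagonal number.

31417

The 89th decagonal number is n(4n−3) with n = 89.
89·(4·89 − 3) = 89·353 = 31417.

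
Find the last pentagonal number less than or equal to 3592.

Solve n(3n−1)/2 ≤ 3592 for integer n.
n = 49 gives 3577 ≤ 3592, while n = 50 gives 3725 > 3592; so the answer is 3577.

3577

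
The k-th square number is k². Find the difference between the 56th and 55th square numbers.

n² − (n−1)² = 2n − 1, so 56² − 55² = 2·56 − 1 = 111.

111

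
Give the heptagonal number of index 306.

233631

306·(5·306 − 3)/2 = 306·1527/2 = 233631.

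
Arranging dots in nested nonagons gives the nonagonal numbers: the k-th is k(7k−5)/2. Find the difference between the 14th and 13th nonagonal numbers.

92

Consecutive nonagonal numbers differ by 7n − 6: here 7·14 − 6 = 92.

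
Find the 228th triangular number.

26106

228·229/2 = 52212/2 = 26106.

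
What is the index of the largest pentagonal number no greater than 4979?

57

Solve n(3n−1)/2 ≤ 4979 for integer n.
n = 57 gives 4845 ≤ 4979, while n = 58 gives 5017 > 4979; so the answer is index 57.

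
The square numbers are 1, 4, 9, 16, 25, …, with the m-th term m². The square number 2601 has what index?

51

We need n² = 2601, so n = √2601 = 51.
Check: 51² = 2601. ✓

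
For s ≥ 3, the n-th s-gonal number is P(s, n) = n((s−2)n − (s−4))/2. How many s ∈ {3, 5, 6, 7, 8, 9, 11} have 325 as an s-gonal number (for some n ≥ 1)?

s = 3: P(3, 25) = 325. ✓
s = 5: P(5, 14) = 287 and P(5, 15) = 330; 325 is not s-gonal.
s = 6: P(6, 13) = 325. ✓
s = 7: P(7, 11) = 286 and P(7, 12) = 342; 325 is not s-gonal.
s = 8: P(8, 10) = 280 and P(8, 11) = 341; 325 is not s-gonal.
s = 9: P(9, 10) = 325. ✓
s = 11: P(11, 8) = 260 and P(11, 9) = 333; 325 is not s-gonal.
Hits: s ∈ {3, 6, 9} → 3.

3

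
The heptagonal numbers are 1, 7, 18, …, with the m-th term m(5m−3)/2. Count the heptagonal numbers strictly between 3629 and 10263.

The n-th heptagonal number is n(5n−3)/2.
Smallest index with value > 3629: n = 39 (giving 3744).
Largest index with value < 10263: n = 64 (giving 10144).
Indices 39 through 64: 26 terms.

26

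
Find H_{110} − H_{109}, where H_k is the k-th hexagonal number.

437

Consecutive hexagonal numbers differ by 4n − 3: here 4·110 − 3 = 437.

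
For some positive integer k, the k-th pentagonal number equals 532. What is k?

Set n(3n−1)/2 = 532, giving 3n² − n − 1064 = 0.
So n = (1 + 113) / 6 = 114/6 = 19.
Check: 19·(3·19 − 1)/2 = 532. ✓

19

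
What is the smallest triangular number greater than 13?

15

Solve n(n+1)/2 > 13 for integer n.
The largest n with value ≤ 13 is 4 (since 10 ≤ 13 < 15), so the first above is n = 5, value 15.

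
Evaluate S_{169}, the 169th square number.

28561

The 169th square number is n² with n = 169.
169² = 28561.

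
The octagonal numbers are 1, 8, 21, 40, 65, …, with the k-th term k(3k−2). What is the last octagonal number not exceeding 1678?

1541

Solve n(3n−2) ≤ 1678 for integer n.
n = 23 gives 1541 ≤ 1678, while n = 24 gives 1680 > 1678; so the answer is 1541.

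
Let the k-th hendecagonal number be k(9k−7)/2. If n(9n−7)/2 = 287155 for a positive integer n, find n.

Set n(9n−7)/2 = 287155, giving 9n² − 7n − 574310 = 0.
The discriminant is 49 + 72·287155 = 20675209, and √20675209 = 4547.
So n = (7 + 4547) / 18 = 4554/18 = 253.

253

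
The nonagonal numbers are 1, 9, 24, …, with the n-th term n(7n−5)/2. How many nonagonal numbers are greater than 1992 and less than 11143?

The n-th nonagonal number is n(7n−5)/2.
Smallest index with value > 1992: n = 25 (giving 2125).
Largest index with value < 11143: n = 56 (giving 10836).
Indices 25 through 56: 32 terms.

32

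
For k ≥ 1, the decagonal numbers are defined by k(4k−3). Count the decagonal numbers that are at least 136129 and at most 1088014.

The n-th decagonal number is n(4n−3).
Smallest index with value ≥ 136129: n = 185 (giving 136345).
Largest index with value ≤ 1088014: n = 521 (giving 1084201).
Indices 185 through 521: 337 terms.

337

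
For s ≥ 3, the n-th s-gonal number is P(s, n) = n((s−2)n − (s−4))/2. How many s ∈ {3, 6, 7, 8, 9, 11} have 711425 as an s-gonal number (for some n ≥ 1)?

s = 3: P(3, 1192) = 711028 and P(3, 1193) = 712221; 711425 is not s-gonal.
s = 6: P(6, 596) = 709836 and P(6, 597) = 712221; 711425 is not s-gonal.
s = 7: P(7, 533) = 709423 and P(7, 534) = 712089; 711425 is not s-gonal.
s = 8: P(8, 487) = 710533 and P(8, 488) = 713456; 711425 is not s-gonal.
s = 9: P(9, 451) = 710776 and P(9, 452) = 713934; 711425 is not s-gonal.
s = 11: P(11, 398) = 711425. ✓
Hits: s ∈ {11} → 1.

1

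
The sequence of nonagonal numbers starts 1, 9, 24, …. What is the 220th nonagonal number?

The 220th nonagonal number is n(7n−5)/2 with n = 220.
220·(7·220 − 5)/2 = 220·1535/2 = 168850.

168850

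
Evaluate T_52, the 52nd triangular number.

The 52nd triangular number is n(n+1)/2 with n = 52.
52·53/2 = 2756/2 = 1378.

1378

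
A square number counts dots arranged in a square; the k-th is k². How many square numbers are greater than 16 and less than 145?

8

The n-th square number is n².
Smallest index with value > 16: n = 5 (giving 25).
Largest index with value < 145: n = 12 (giving 144).
Indices 5 through 12: 8 terms.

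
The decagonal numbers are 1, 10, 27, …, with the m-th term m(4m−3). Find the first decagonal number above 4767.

Solve n(4n−3) > 4767 for integer n.
The largest n with value ≤ 4767 is 34 (since 4522 ≤ 4767 < 4795), so the first above is n = 35, value 4795.

4795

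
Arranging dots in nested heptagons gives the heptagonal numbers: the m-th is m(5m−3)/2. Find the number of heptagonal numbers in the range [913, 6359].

The n-th heptagonal number is n(5n−3)/2.
Smallest index with value ≥ 913: n = 20 (giving 970).
Largest index with value ≤ 6359: n = 50 (giving 6175).
Indices 20 through 50: 31 terms.

31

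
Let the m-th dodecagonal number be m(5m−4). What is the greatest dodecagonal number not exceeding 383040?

382537

Solve n(5n−4) ≤ 383040 for integer n.
n = 277 gives 382537 ≤ 383040, while n = 278 gives 385308 > 383040; so the answer is 382537.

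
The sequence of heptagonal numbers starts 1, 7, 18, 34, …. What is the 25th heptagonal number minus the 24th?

Consecutive heptagonal numbers differ by 5n − 4: here 5·25 − 4 = 121.

121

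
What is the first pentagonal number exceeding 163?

Solve n(3n−1)/2 > 163 for integer n.
The largest n with value ≤ 163 is 10 (since 145 ≤ 163 < 176), so the first above is n = 11, value 176.

176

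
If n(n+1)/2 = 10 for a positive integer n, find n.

Set n(n+1)/2 = 10, giving n² + n − 20 = 0.
The discriminant is 1 + 8·10 = 81, and √81 = 9.
So n = (-1 + 9) / 2 = 8/2 = 4.

4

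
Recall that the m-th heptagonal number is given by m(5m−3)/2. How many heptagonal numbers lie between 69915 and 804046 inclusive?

400

The n-th heptagonal number is n(5n−3)/2.
Smallest index with value ≥ 69915: n = 168 (giving 70308).
Largest index with value ≤ 804046: n = 567 (giving 802872).
Indices 168 through 567: 400 terms.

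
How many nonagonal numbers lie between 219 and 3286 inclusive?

The n-th nonagonal number is n(7n−5)/2.
Smallest index with value ≥ 219: n = 9 (giving 261).
Largest index with value ≤ 3286: n = 31 (giving 3286).
Indices 9 through 31: 23 terms.

23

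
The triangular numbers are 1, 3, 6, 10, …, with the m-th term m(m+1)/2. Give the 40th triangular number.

820

40·41/2 = 1640/2 = 820.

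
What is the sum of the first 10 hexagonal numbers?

715

Σ i(2i−1) = 2Σi² − Σi over i = 1..10.
Σi = 55 and Σi² = 385.
2·385 − 1·55 = 715.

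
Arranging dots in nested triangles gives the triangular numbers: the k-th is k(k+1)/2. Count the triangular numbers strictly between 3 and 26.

The n-th triangular number is n(n+1)/2.
Smallest index with value > 3: n = 3 (giving 6).
Largest index with value < 26: n = 6 (giving 21).
Indices 3 through 6: 4 terms.

4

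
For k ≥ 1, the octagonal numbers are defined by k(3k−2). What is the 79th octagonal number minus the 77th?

79·(3·79 − 2) = 18565 and 77·(3·77 − 2) = 17633.
Difference: 18565 − 17633 = 932.

932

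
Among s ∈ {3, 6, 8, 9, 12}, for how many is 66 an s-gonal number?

2

s = 3: P(3, 11) = 66. ✓
s = 6: P(6, 6) = 66. ✓
s = 8: P(8, 5) = 65 and P(8, 6) = 96; 66 is not s-gonal.
s = 9: P(9, 4) = 46 and P(9, 5) = 75; 66 is not s-gonal.
s = 12: P(12, 4) = 64 and P(12, 5) = 105; 66 is not s-gonal.
Hits: s ∈ {3, 6} → 2.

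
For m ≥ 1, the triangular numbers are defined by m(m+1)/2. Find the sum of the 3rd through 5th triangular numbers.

31

Σ i(i+1)/2 = (Σi² + Σi) / 2 over i = 3..5.
Σi = 15 − 3 = 12 and Σi² = 55 − 5 = 50.
(1·50 + 1·12) / 2 = 62/2 = 31.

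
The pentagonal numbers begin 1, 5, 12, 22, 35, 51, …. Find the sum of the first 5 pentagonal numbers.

75

Σ i(3i−1)/2 = (3Σi² − Σi) / 2 over i = 1..5.
Σi = 15 and Σi² = 55.
(3·55 − 1·15) / 2 = 150/2 = 75.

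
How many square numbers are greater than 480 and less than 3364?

The n-th square number is n².
Smallest index with value > 480: n = 22 (giving 484).
Largest index with value < 3364: n = 57 (giving 3249).
Indices 22 through 57: 36 terms.

36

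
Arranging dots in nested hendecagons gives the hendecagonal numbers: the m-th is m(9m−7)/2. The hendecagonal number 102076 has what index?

Set n(9n−7)/2 = 102076, giving 9n² − 7n − 204152 = 0.
The discriminant is 49 + 72·102076 = 7349521, and √7349521 = 2711.
So n = (7 + 2711) / 18 = 2718/18 = 151.
Check: 151·(9·151 − 7)/2 = 102076. ✓

151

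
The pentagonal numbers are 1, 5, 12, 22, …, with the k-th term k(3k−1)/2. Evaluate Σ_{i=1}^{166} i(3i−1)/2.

Σ i(3i−1)/2 = (3Σi² − Σi) / 2 over i = 1..166.
Σi = 13861 and Σi² = 1538571.
(3·1538571 − 1·13861) / 2 = 4601852/2 = 2300926.

2300926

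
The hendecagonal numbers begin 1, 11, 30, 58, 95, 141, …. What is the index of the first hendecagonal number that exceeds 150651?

Solve n(9n−7)/2 > 150651 for integer n.
The largest n with value ≤ 150651 is 183 (since 150060 ≤ 150651 < 151708), so the first above is n = 184, value 151708.

184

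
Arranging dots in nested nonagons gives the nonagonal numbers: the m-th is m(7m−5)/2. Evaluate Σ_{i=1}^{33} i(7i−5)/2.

42449

Σ i(7i−5)/2 = (7Σi² − 5Σi) / 2 over i = 1..33.
Σi = 561 and Σi² = 12529.
(7·12529 − 5·561) / 2 = 84898/2 = 42449.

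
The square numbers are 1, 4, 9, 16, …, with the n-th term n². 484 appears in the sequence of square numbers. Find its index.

22

We need n² = 484, so n = √484 = 22.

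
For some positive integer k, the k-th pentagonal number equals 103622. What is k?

263

Set n(3n−1)/2 = 103622, giving 3n² − n − 207244 = 0.
The discriminant is 1 + 24·103622 = 2486929, and √2486929 = 1577.
So n = (1 + 1577) / 6 = 1578/6 = 263.
Check: 263·(3·263 − 1)/2 = 103622. ✓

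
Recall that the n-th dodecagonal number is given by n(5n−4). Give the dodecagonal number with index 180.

180·(5·180 − 4) = 180·896 = 161280.

161280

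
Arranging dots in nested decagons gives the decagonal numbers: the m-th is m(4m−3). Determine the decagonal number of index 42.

6930

The 42nd decagonal number is n(4n−3) with n = 42.
42·(4·42 − 3) = 42·165 = 6930.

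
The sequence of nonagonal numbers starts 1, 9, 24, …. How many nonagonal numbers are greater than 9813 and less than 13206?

The n-th nonagonal number is n(7n−5)/2.
Smallest index with value > 9813: n = 54 (giving 10071).
Largest index with value < 13206: n = 61 (giving 12871).
Indices 54 through 61: 8 terms.

8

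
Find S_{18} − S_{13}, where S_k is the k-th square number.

18² = 324 and 13² = 169.
Difference: 324 − 169 = 155.

155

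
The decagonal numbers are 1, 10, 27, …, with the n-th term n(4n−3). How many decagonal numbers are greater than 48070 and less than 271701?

The n-th decagonal number is n(4n−3).
Smallest index with value > 48070: n = 111 (giving 48951).
Largest index with value < 271701: n = 260 (giving 269620).
Indices 111 through 260: 150 terms.

150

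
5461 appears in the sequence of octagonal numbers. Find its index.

43

Set n(3n−2) = 5461, giving 3n² − 2n − 5461 = 0.
The discriminant is 4 + 12·5461 = 65536, and √65536 = 256.
So n = (2 + 256) / 6 = 258/6 = 43.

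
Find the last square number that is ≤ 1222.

1156

Solve n² ≤ 1222 for integer n.
n = 34 gives 1156 ≤ 1222, while n = 35 gives 1225 > 1222; so the answer is 1156.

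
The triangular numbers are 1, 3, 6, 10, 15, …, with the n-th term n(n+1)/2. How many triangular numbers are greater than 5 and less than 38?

6

The n-th triangular number is n(n+1)/2.
Smallest index with value > 5: n = 3 (giving 6).
Largest index with value < 38: n = 8 (giving 36).
Indices 3 through 8: 6 terms.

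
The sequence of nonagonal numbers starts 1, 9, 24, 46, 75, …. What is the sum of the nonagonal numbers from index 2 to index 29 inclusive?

28854

Σ i(7i−5)/2 = (7Σi² − 5Σi) / 2 over i = 2..29.
Σi = 435 − 1 = 434 and Σi² = 8555 − 1 = 8554.
(7·8554 − 5·434) / 2 = 57708/2 = 28854.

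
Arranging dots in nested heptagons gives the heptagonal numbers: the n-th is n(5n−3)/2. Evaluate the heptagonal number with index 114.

The 114th heptagonal number is n(5n−3)/2 with n = 114.
114·(5·114 − 3)/2 = 114·567/2 = 32319.

32319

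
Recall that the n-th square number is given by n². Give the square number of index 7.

The 7th square number is n² with n = 7.
7² = 49.

49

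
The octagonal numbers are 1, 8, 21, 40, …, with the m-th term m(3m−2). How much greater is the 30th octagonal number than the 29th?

Consecutive octagonal numbers differ by 6n − 5: here 6·30 − 5 = 175.

175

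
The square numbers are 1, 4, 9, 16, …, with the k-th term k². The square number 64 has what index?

We need n² = 64, so n = √64 = 8.
Check: 8² = 64. ✓

8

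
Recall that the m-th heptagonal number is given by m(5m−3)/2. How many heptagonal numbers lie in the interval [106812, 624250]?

The n-th heptagonal number is n(5n−3)/2.
Smallest index with value ≥ 106812: n = 207 (giving 106812).
Largest index with value ≤ 624250: n = 500 (giving 624250).
Indices 207 through 500: 294 terms.

294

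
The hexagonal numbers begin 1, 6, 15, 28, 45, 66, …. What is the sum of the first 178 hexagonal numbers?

Σ i(2i−1) = 2Σi² − Σi over i = 1..178.
Σi = 15931 and Σi² = 1895789.
2·1895789 − 1·15931 = 3775647.

3775647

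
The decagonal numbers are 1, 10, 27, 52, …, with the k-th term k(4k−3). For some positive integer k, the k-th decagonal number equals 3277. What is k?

Set n(4n−3) = 3277, giving 4n² − 3n − 3277 = 0.
The discriminant is 9 + 16·3277 = 52441, and √52441 = 229.
So n = (3 + 229) / 8 = 232/8 = 29.

29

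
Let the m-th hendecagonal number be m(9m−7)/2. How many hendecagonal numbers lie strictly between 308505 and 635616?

114

The n-th hendecagonal number is n(9n−7)/2.
Smallest index with value > 308505: n = 263 (giving 310340).
Largest index with value < 635616: n = 376 (giving 634876).
Indices 263 through 376: 114 terms.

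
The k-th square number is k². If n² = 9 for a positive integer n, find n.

3

We need n² = 9, so n = √9 = 3.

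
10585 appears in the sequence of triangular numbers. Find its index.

Set n(n+1)/2 = 10585, giving n² + n − 21170 = 0.
The discriminant is 1 + 8·10585 = 84681, and √84681 = 291.
So n = (-1 + 291) / 2 = 290/2 = 145.

145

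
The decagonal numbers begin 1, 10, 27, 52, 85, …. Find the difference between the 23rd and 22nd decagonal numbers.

Consecutive decagonal numbers differ by 8n − 7: here 8·23 − 7 = 177.

177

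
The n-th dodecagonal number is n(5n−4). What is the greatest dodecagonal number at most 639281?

Solve n(5n−4) ≤ 639281 for integer n.
n = 357 gives 635817 ≤ 639281, while n = 358 gives 639388 > 639281; so the answer is 635817.

635817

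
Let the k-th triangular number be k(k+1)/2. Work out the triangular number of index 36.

The 36th triangular number is n(n+1)/2 with n = 36.
36·37/2 = 1332/2 = 666.

666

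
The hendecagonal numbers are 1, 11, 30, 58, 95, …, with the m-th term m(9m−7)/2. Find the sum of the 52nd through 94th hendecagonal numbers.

1049974

Σ i(9i−7)/2 = (9Σi² − 7Σi) / 2 over i = 52..94.
Σi = 4465 − 1326 = 3139 and Σi² = 281295 − 45526 = 235769.
(9·235769 − 7·3139) / 2 = 2099948/2 = 1049974.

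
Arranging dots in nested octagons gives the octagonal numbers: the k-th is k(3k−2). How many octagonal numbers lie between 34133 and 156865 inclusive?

123

The n-th octagonal number is n(3n−2).
Smallest index with value ≥ 34133: n = 107 (giving 34133).
Largest index with value ≤ 156865: n = 229 (giving 156865).
Indices 107 through 229: 123 terms.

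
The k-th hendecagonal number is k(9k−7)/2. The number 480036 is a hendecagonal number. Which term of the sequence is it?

Set n(9n−7)/2 = 480036, giving 9n² − 7n − 960072 = 0.
The discriminant is 49 + 72·480036 = 34562641, and √34562641 = 5879.
So n = (7 + 5879) / 18 = 5886/18 = 327.
Check: 327·(9·327 − 7)/2 = 480036. ✓

327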